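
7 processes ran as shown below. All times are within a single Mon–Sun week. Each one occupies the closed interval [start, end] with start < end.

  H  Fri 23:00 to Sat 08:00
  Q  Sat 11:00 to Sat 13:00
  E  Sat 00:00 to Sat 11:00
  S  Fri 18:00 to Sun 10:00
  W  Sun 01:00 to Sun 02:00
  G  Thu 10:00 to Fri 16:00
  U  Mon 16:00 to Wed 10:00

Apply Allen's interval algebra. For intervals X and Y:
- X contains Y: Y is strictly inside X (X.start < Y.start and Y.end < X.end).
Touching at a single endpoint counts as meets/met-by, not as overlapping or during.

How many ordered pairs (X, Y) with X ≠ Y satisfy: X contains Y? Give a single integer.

4

Checking all 42 ordered pairs for relation 'contains'; matching pairs in alphabetical order:
(S, E): S contains E ✓
(S, H): S contains H ✓
(S, Q): S contains Q ✓
(S, W): S contains W ✓
Count: 4.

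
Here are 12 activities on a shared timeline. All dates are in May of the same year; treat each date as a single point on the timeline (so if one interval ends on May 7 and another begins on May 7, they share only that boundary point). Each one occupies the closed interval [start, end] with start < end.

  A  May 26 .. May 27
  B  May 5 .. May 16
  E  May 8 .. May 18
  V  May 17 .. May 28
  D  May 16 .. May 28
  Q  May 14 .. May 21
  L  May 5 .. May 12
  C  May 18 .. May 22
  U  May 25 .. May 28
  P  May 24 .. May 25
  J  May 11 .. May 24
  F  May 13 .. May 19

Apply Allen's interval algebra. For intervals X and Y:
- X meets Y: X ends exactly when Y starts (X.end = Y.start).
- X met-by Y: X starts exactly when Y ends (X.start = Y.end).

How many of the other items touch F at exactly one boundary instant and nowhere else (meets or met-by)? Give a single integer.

Target F = [May 13, May 19].
A [May 26, May 27] → after → no.
B [May 5, May 16] → overlaps → no.
C [May 18, May 22] → overlapped-by → no.
D [May 16, May 28] → overlapped-by → no.
E [May 8, May 18] → overlaps → no.
J [May 11, May 24] → contains → no.
L [May 5, May 12] → before → no.
P [May 24, May 25] → after → no.
Q [May 14, May 21] → overlapped-by → no.
U [May 25, May 28] → after → no.
V [May 17, May 28] → overlapped-by → no.
Total: 0.

0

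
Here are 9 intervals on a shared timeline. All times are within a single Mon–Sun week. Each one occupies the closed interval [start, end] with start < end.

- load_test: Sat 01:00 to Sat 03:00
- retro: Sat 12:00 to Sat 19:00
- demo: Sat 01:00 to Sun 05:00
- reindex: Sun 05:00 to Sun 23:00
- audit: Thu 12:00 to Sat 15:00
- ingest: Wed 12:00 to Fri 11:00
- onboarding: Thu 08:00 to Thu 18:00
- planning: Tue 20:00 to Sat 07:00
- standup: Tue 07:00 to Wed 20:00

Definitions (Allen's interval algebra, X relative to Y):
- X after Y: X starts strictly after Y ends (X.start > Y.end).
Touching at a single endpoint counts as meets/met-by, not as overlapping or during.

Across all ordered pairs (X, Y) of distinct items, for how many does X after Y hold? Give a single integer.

20

Checking all 72 ordered pairs for relation 'after'; matching pairs in alphabetical order:
(audit, standup): audit after standup ✓
(demo, ingest): demo after ingest ✓
(demo, onboarding): demo after onboarding ✓
(demo, standup): demo after standup ✓
(load_test, ingest): load_test after ingest ✓
(load_test, onboarding): load_test after onboarding ✓
(load_test, standup): load_test after standup ✓
(onboarding, standup): onboarding after standup ✓
(reindex, audit): reindex after audit ✓
(reindex, ingest): reindex after ingest ✓
(reindex, load_test): reindex after load_test ✓
(reindex, onboarding): reindex after onboarding ✓
(reindex, planning): reindex after planning ✓
(reindex, retro): reindex after retro ✓
(reindex, standup): reindex after standup ✓
(retro, ingest): retro after ingest ✓
(retro, load_test): retro after load_test ✓
(retro, onboarding): retro after onboarding ✓
(retro, planning): retro after planning ✓
(retro, standup): retro after standup ✓
Count: 20.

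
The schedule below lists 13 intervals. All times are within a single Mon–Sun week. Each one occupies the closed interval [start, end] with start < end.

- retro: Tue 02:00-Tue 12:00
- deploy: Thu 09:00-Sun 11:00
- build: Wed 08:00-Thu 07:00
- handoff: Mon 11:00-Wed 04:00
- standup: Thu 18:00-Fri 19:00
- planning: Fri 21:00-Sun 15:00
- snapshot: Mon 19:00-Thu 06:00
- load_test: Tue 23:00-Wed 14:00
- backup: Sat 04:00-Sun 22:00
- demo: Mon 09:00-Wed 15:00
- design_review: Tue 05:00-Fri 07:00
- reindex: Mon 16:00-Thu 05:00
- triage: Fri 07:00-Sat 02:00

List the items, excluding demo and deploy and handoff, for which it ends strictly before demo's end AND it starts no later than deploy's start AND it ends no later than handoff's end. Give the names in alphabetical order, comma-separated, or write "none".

Conditions: its end is strictly before demo's end (X.end < Wed 15:00) AND its start is no later than deploy's start (X.start <= Thu 09:00) AND its end is no later than handoff's end (X.end <= Wed 04:00).
backup: end Sun 22:00 < Wed 15:00? ✗; start Sat 04:00 <= Thu 09:00? ✗; end Sun 22:00 <= Wed 04:00? ✗ → no.
build: end Thu 07:00 < Wed 15:00? ✗; start Wed 08:00 <= Thu 09:00? ✓; end Thu 07:00 <= Wed 04:00? ✗ → no.
design_review: end Fri 07:00 < Wed 15:00? ✗; start Tue 05:00 <= Thu 09:00? ✓; end Fri 07:00 <= Wed 04:00? ✗ → no.
load_test: end Wed 14:00 < Wed 15:00? ✓; start Tue 23:00 <= Thu 09:00? ✓; end Wed 14:00 <= Wed 04:00? ✗ → no.
planning: end Sun 15:00 < Wed 15:00? ✗; start Fri 21:00 <= Thu 09:00? ✗; end Sun 15:00 <= Wed 04:00? ✗ → no.
reindex: end Thu 05:00 < Wed 15:00? ✗; start Mon 16:00 <= Thu 09:00? ✓; end Thu 05:00 <= Wed 04:00? ✗ → no.
retro: end Tue 12:00 < Wed 15:00? ✓; start Tue 02:00 <= Thu 09:00? ✓; end Tue 12:00 <= Wed 04:00? ✓ → yes.
snapshot: end Thu 06:00 < Wed 15:00? ✗; start Mon 19:00 <= Thu 09:00? ✓; end Thu 06:00 <= Wed 04:00? ✗ → no.
standup: end Fri 19:00 < Wed 15:00? ✗; start Thu 18:00 <= Thu 09:00? ✗; end Fri 19:00 <= Wed 04:00? ✗ → no.
triage: end Sat 02:00 < Wed 15:00? ✗; start Fri 07:00 <= Thu 09:00? ✗; end Sat 02:00 <= Wed 04:00? ✗ → no.
Result: retro.

retro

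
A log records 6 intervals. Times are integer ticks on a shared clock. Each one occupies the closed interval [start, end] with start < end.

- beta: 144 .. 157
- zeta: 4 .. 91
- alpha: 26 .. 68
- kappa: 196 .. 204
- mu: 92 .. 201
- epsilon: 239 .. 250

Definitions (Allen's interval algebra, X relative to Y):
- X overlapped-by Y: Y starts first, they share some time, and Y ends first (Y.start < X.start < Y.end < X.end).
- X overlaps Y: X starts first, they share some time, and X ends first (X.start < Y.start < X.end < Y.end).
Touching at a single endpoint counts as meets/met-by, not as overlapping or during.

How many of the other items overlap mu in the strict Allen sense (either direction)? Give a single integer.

1

Target mu = [92, 201].
alpha [26, 68] → before → no.
beta [144, 157] → during → no.
epsilon [239, 250] → after → no.
kappa [196, 204] → overlapped-by → counts.
zeta [4, 91] → before → no.
Total: 1.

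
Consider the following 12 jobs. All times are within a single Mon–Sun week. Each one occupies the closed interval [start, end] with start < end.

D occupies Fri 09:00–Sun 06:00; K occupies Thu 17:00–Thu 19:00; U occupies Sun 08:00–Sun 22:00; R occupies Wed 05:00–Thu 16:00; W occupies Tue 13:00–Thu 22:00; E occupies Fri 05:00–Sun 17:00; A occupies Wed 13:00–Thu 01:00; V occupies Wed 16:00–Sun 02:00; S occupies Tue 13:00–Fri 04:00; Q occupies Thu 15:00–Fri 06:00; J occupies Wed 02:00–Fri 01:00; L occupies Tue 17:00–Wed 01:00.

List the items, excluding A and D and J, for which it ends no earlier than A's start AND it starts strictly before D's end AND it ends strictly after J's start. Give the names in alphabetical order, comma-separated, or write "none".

E, K, Q, R, S, V, W

Conditions: its end is no earlier than A's start (X.end >= Wed 13:00) AND its start is strictly before D's end (X.start < Sun 06:00) AND its end is strictly after J's start (X.end > Wed 02:00).
E: end Sun 17:00 >= Wed 13:00? ✓; start Fri 05:00 < Sun 06:00? ✓; end Sun 17:00 > Wed 02:00? ✓ → yes.
K: end Thu 19:00 >= Wed 13:00? ✓; start Thu 17:00 < Sun 06:00? ✓; end Thu 19:00 > Wed 02:00? ✓ → yes.
L: end Wed 01:00 >= Wed 13:00? ✗; start Tue 17:00 < Sun 06:00? ✓; end Wed 01:00 > Wed 02:00? ✗ → no.
Q: end Fri 06:00 >= Wed 13:00? ✓; start Thu 15:00 < Sun 06:00? ✓; end Fri 06:00 > Wed 02:00? ✓ → yes.
R: end Thu 16:00 >= Wed 13:00? ✓; start Wed 05:00 < Sun 06:00? ✓; end Thu 16:00 > Wed 02:00? ✓ → yes.
S: end Fri 04:00 >= Wed 13:00? ✓; start Tue 13:00 < Sun 06:00? ✓; end Fri 04:00 > Wed 02:00? ✓ → yes.
U: end Sun 22:00 >= Wed 13:00? ✓; start Sun 08:00 < Sun 06:00? ✗; end Sun 22:00 > Wed 02:00? ✓ → no.
V: end Sun 02:00 >= Wed 13:00? ✓; start Wed 16:00 < Sun 06:00? ✓; end Sun 02:00 > Wed 02:00? ✓ → yes.
W: end Thu 22:00 >= Wed 13:00? ✓; start Tue 13:00 < Sun 06:00? ✓; end Thu 22:00 > Wed 02:00? ✓ → yes.
Result: E, K, Q, R, S, V, W.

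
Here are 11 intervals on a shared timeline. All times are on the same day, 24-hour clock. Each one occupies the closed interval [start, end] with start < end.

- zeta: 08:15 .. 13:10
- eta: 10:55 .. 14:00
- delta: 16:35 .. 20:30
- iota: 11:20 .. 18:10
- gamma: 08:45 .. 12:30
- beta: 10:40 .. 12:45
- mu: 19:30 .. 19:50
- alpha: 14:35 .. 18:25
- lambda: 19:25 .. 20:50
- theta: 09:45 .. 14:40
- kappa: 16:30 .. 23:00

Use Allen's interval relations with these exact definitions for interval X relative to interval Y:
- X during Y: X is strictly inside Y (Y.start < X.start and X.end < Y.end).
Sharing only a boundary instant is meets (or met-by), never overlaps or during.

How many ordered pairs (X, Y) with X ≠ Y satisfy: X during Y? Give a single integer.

9

Checking all 110 ordered pairs for relation 'during'; matching pairs in alphabetical order:
(beta, theta): beta during theta ✓
(beta, zeta): beta during zeta ✓
(delta, kappa): delta during kappa ✓
(eta, theta): eta during theta ✓
(gamma, zeta): gamma during zeta ✓
(lambda, kappa): lambda during kappa ✓
(mu, delta): mu during delta ✓
(mu, kappa): mu during kappa ✓
(mu, lambda): mu during lambda ✓
Count: 9.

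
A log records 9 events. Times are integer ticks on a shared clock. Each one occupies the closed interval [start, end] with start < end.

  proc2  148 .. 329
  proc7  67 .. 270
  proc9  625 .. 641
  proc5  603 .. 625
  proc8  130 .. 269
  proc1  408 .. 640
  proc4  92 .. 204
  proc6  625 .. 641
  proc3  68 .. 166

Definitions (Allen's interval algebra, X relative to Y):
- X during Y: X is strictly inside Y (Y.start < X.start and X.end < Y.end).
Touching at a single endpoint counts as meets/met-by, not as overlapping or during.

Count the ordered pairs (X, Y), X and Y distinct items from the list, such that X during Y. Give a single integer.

Checking all 72 ordered pairs for relation 'during'; matching pairs in alphabetical order:
(proc3, proc7): proc3 during proc7 ✓
(proc4, proc7): proc4 during proc7 ✓
(proc5, proc1): proc5 during proc1 ✓
(proc8, proc7): proc8 during proc7 ✓
Count: 4.

4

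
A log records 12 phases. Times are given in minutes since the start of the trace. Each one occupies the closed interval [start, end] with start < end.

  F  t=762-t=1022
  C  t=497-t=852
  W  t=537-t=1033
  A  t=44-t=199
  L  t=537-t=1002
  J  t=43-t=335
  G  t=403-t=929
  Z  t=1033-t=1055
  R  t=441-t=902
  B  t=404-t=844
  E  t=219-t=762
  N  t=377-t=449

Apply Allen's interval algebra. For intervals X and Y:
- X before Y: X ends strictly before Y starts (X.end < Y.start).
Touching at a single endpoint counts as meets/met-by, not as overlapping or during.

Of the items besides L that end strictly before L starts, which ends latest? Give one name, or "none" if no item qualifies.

N

Target L = [t=537, t=1002].
A [t=44, t=199] → before → candidate.
B [t=404, t=844] → overlaps → excluded.
C [t=497, t=852] → overlaps → excluded.
E [t=219, t=762] → overlaps → excluded.
F [t=762, t=1022] → overlapped-by → excluded.
G [t=403, t=929] → overlaps → excluded.
J [t=43, t=335] → before → candidate.
N [t=377, t=449] → before → candidate.
R [t=441, t=902] → overlaps → excluded.
W [t=537, t=1033] → started-by → excluded.
Z [t=1033, t=1055] → after → excluded.
Among candidates, latest end is t=449 → N.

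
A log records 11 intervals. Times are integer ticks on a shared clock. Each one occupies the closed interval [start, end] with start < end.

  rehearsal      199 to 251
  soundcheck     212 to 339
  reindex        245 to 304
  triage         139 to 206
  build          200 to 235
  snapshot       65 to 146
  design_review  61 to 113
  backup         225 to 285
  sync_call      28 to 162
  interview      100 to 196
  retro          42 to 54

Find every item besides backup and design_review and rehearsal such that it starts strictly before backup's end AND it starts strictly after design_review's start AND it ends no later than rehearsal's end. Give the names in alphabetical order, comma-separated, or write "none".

Conditions: its start is strictly before backup's end (X.start < 285) AND its start is strictly after design_review's start (X.start > 61) AND its end is no later than rehearsal's end (X.end <= 251).
build: start 200 < 285? ✓; start 200 > 61? ✓; end 235 <= 251? ✓ → yes.
interview: start 100 < 285? ✓; start 100 > 61? ✓; end 196 <= 251? ✓ → yes.
reindex: start 245 < 285? ✓; start 245 > 61? ✓; end 304 <= 251? ✗ → no.
retro: start 42 < 285? ✓; start 42 > 61? ✗; end 54 <= 251? ✓ → no.
snapshot: start 65 < 285? ✓; start 65 > 61? ✓; end 146 <= 251? ✓ → yes.
soundcheck: start 212 < 285? ✓; start 212 > 61? ✓; end 339 <= 251? ✗ → no.
sync_call: start 28 < 285? ✓; start 28 > 61? ✗; end 162 <= 251? ✓ → no.
triage: start 139 < 285? ✓; start 139 > 61? ✓; end 206 <= 251? ✓ → yes.
Result: build, interview, snapshot, triage.

build, interview, snapshot, triage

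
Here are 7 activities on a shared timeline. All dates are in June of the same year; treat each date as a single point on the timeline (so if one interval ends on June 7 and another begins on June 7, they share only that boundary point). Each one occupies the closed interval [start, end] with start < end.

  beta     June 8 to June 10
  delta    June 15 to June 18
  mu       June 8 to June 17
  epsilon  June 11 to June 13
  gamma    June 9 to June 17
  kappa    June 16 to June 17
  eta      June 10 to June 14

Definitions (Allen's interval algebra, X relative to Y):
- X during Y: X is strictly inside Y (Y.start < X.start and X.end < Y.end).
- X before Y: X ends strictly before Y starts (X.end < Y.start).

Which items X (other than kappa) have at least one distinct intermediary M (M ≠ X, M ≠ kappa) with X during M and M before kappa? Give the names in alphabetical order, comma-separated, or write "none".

epsilon

Target kappa = [June 16, June 17].
Intermediaries M with M before kappa: beta, epsilon, eta.
Via beta — items with X during beta: none.
Via epsilon — items with X during epsilon: none.
Via eta — items with X during eta: epsilon.
Union: epsilon.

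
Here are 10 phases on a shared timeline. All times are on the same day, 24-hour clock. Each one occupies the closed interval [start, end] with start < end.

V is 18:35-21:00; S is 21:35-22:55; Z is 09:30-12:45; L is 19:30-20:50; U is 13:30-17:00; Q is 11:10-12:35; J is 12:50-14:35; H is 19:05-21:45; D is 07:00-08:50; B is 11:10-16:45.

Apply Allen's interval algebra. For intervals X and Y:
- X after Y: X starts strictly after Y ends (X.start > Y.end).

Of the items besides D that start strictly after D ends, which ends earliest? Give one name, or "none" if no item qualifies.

Target D = [07:00, 08:50].
B [11:10, 16:45] → after → candidate.
H [19:05, 21:45] → after → candidate.
J [12:50, 14:35] → after → candidate.
L [19:30, 20:50] → after → candidate.
Q [11:10, 12:35] → after → candidate.
S [21:35, 22:55] → after → candidate.
U [13:30, 17:00] → after → candidate.
V [18:35, 21:00] → after → candidate.
Z [09:30, 12:45] → after → candidate.
Among candidates, earliest end is 12:35 → Q.

Q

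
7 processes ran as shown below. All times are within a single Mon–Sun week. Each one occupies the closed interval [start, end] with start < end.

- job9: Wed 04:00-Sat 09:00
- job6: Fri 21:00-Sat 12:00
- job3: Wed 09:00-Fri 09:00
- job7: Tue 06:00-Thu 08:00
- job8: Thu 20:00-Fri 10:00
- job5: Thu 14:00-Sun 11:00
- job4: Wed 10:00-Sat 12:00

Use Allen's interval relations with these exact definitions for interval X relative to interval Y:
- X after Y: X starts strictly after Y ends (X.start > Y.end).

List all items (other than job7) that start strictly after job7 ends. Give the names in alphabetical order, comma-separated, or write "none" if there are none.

job5, job6, job8

Target job7 = [Tue 06:00, Thu 08:00].
job3 [Wed 09:00, Fri 09:00] → overlapped-by → no.
job4 [Wed 10:00, Sat 12:00] → overlapped-by → no.
job5 [Thu 14:00, Sun 11:00] → after → yes.
job6 [Fri 21:00, Sat 12:00] → after → yes.
job8 [Thu 20:00, Fri 10:00] → after → yes.
job9 [Wed 04:00, Sat 09:00] → overlapped-by → no.
Result: job5, job6, job8.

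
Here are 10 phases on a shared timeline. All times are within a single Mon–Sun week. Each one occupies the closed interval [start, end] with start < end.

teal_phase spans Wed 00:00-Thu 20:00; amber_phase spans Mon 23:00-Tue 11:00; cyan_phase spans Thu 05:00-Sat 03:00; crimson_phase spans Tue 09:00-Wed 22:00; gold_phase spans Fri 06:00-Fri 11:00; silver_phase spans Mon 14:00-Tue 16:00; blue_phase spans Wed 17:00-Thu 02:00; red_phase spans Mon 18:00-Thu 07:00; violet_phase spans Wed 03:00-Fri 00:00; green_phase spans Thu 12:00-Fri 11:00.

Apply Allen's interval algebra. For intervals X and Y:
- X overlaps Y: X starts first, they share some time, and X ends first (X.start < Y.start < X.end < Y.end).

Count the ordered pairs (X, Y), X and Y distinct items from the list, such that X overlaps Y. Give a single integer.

14

Checking all 90 ordered pairs for relation 'overlaps'; matching pairs in alphabetical order:
(amber_phase, crimson_phase): amber_phase overlaps crimson_phase ✓
(crimson_phase, blue_phase): crimson_phase overlaps blue_phase ✓
(crimson_phase, teal_phase): crimson_phase overlaps teal_phase ✓
(crimson_phase, violet_phase): crimson_phase overlaps violet_phase ✓
(red_phase, cyan_phase): red_phase overlaps cyan_phase ✓
(red_phase, teal_phase): red_phase overlaps teal_phase ✓
(red_phase, violet_phase): red_phase overlaps violet_phase ✓
(silver_phase, crimson_phase): silver_phase overlaps crimson_phase ✓
(silver_phase, red_phase): silver_phase overlaps red_phase ✓
(teal_phase, cyan_phase): teal_phase overlaps cyan_phase ✓
(teal_phase, green_phase): teal_phase overlaps green_phase ✓
(teal_phase, violet_phase): teal_phase overlaps violet_phase ✓
(violet_phase, cyan_phase): violet_phase overlaps cyan_phase ✓
(violet_phase, green_phase): violet_phase overlaps green_phase ✓
Count: 14.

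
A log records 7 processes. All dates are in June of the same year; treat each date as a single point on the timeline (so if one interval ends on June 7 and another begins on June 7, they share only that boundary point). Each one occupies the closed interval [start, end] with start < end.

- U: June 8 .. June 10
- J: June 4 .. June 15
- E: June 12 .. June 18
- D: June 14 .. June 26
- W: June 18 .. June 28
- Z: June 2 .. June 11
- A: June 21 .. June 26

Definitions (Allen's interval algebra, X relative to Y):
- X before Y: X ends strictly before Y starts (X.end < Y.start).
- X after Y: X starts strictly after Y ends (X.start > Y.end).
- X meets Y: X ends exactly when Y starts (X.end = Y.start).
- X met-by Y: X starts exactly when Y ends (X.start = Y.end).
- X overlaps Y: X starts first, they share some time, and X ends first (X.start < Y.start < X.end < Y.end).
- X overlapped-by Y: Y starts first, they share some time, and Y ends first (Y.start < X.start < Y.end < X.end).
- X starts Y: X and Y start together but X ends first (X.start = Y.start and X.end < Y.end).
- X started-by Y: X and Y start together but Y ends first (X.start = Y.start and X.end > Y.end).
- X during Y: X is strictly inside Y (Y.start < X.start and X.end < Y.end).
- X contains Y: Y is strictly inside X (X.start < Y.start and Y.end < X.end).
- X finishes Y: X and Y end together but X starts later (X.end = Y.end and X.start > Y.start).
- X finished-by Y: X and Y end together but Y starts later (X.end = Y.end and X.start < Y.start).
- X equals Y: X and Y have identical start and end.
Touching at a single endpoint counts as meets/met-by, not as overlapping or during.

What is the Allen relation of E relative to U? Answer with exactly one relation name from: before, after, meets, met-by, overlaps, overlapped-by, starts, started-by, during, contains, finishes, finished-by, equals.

after

E = [June 12, June 18]; U = [June 8, June 10].
Compare endpoints: E.start > U.start, E.start > U.end, E.end > U.start, E.end > U.end.
That pattern is 'after'.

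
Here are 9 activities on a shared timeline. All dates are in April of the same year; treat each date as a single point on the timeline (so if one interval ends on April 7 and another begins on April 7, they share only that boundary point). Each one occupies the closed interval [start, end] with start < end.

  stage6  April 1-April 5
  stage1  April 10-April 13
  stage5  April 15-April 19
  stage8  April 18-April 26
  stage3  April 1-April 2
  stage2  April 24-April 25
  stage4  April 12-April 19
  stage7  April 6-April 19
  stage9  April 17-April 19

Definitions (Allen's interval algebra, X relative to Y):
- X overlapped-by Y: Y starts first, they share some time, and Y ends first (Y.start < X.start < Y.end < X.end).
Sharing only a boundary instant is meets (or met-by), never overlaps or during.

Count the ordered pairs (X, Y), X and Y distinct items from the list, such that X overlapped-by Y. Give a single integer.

Checking all 72 ordered pairs for relation 'overlapped-by'; matching pairs in alphabetical order:
(stage4, stage1): stage4 overlapped-by stage1 ✓
(stage8, stage4): stage8 overlapped-by stage4 ✓
(stage8, stage5): stage8 overlapped-by stage5 ✓
(stage8, stage7): stage8 overlapped-by stage7 ✓
(stage8, stage9): stage8 overlapped-by stage9 ✓
Count: 5.

5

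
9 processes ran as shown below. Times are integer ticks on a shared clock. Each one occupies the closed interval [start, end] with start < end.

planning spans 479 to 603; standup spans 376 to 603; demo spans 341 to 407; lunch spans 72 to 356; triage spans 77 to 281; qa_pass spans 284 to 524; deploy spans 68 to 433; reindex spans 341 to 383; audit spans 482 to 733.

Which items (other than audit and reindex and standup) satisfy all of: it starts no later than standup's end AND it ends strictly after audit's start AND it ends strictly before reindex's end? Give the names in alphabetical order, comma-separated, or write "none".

Conditions: its start is no later than standup's end (X.start <= 603) AND its end is strictly after audit's start (X.end > 482) AND its end is strictly before reindex's end (X.end < 383).
demo: start 341 <= 603? ✓; end 407 > 482? ✗; end 407 < 383? ✗ → no.
deploy: start 68 <= 603? ✓; end 433 > 482? ✗; end 433 < 383? ✗ → no.
lunch: start 72 <= 603? ✓; end 356 > 482? ✗; end 356 < 383? ✓ → no.
planning: start 479 <= 603? ✓; end 603 > 482? ✓; end 603 < 383? ✗ → no.
qa_pass: start 284 <= 603? ✓; end 524 > 482? ✓; end 524 < 383? ✗ → no.
triage: start 77 <= 603? ✓; end 281 > 482? ✗; end 281 < 383? ✓ → no.
Result: none.

none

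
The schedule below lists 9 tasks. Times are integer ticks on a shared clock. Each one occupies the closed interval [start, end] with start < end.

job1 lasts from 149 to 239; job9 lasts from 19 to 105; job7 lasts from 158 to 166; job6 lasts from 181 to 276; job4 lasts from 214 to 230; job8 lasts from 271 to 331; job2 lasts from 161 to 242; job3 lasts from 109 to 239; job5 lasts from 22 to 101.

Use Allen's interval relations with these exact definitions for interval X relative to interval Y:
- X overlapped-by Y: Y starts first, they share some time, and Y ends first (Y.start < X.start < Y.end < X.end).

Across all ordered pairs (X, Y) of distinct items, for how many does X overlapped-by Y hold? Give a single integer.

7

Checking all 72 ordered pairs for relation 'overlapped-by'; matching pairs in alphabetical order:
(job2, job1): job2 overlapped-by job1 ✓
(job2, job3): job2 overlapped-by job3 ✓
(job2, job7): job2 overlapped-by job7 ✓
(job6, job1): job6 overlapped-by job1 ✓
(job6, job2): job6 overlapped-by job2 ✓
(job6, job3): job6 overlapped-by job3 ✓
(job8, job6): job8 overlapped-by job6 ✓
Count: 7.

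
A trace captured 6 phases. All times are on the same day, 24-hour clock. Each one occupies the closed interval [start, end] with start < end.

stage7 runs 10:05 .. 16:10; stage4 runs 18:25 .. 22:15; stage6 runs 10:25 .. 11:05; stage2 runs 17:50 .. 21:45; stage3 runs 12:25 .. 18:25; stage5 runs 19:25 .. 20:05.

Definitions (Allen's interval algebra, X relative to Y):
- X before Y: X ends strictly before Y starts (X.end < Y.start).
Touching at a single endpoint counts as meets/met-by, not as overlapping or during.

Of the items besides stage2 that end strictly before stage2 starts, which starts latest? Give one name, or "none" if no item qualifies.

stage6

Target stage2 = [17:50, 21:45].
stage3 [12:25, 18:25] → overlaps → excluded.
stage4 [18:25, 22:15] → overlapped-by → excluded.
stage5 [19:25, 20:05] → during → excluded.
stage6 [10:25, 11:05] → before → candidate.
stage7 [10:05, 16:10] → before → candidate.
Among candidates, latest start is 10:25 → stage6.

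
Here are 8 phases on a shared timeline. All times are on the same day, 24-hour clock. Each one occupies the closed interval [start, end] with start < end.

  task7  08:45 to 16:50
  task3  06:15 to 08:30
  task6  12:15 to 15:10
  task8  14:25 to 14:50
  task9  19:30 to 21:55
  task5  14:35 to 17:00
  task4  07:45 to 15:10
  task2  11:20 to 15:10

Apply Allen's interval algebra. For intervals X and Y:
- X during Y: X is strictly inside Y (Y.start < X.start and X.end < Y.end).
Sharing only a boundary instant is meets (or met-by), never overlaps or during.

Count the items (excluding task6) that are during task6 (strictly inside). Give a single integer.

Target task6 = [12:15, 15:10].
task2 [11:20, 15:10] → finished-by → no.
task3 [06:15, 08:30] → before → no.
task4 [07:45, 15:10] → finished-by → no.
task5 [14:35, 17:00] → overlapped-by → no.
task7 [08:45, 16:50] → contains → no.
task8 [14:25, 14:50] → during → counts.
task9 [19:30, 21:55] → after → no.
Total: 1.

1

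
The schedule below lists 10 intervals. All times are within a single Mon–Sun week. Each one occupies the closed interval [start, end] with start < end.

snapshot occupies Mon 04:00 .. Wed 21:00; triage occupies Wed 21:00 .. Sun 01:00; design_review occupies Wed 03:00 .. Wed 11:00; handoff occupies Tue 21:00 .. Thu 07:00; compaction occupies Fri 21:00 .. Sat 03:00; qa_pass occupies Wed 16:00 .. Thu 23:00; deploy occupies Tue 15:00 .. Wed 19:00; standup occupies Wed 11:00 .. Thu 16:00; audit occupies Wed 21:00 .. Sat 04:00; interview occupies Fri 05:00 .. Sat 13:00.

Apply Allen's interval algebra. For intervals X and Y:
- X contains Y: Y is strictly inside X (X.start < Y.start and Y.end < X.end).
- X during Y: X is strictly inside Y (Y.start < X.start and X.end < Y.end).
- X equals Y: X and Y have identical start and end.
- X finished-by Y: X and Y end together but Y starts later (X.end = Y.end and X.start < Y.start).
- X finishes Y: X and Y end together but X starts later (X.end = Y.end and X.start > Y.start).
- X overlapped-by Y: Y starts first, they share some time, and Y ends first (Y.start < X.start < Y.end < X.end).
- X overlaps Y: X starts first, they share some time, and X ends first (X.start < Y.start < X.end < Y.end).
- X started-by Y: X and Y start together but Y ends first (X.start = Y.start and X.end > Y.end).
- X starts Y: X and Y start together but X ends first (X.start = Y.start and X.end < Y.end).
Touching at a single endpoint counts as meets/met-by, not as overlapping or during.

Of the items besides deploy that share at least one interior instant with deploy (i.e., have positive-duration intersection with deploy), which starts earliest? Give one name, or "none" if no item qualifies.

snapshot

Target deploy = [Tue 15:00, Wed 19:00].
audit [Wed 21:00, Sat 04:00] → after → excluded.
compaction [Fri 21:00, Sat 03:00] → after → excluded.
design_review [Wed 03:00, Wed 11:00] → during → candidate.
handoff [Tue 21:00, Thu 07:00] → overlapped-by → candidate.
interview [Fri 05:00, Sat 13:00] → after → excluded.
qa_pass [Wed 16:00, Thu 23:00] → overlapped-by → candidate.
snapshot [Mon 04:00, Wed 21:00] → contains → candidate.
standup [Wed 11:00, Thu 16:00] → overlapped-by → candidate.
triage [Wed 21:00, Sun 01:00] → after → excluded.
Among candidates, earliest start is Mon 04:00 → snapshot.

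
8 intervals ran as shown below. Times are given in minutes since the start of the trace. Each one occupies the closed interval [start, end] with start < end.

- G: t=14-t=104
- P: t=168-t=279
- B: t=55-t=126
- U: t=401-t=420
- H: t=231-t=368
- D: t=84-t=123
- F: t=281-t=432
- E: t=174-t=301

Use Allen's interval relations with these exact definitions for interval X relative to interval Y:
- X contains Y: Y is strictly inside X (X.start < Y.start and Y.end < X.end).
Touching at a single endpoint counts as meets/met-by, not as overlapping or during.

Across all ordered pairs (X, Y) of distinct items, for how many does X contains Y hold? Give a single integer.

Checking all 56 ordered pairs for relation 'contains'; matching pairs in alphabetical order:
(B, D): B contains D ✓
(F, U): F contains U ✓
Count: 2.

2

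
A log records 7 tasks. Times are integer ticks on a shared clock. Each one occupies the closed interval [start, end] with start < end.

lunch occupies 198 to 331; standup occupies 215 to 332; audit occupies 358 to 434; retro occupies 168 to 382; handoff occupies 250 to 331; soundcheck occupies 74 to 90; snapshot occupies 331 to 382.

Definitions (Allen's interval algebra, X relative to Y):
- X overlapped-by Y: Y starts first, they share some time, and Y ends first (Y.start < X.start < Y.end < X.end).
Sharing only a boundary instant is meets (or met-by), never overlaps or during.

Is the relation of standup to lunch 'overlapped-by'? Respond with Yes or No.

Yes

standup = [215, 332], lunch = [198, 331].
Actual relation of standup to lunch: overlapped-by.
Asked whether 'overlapped-by' holds → Yes.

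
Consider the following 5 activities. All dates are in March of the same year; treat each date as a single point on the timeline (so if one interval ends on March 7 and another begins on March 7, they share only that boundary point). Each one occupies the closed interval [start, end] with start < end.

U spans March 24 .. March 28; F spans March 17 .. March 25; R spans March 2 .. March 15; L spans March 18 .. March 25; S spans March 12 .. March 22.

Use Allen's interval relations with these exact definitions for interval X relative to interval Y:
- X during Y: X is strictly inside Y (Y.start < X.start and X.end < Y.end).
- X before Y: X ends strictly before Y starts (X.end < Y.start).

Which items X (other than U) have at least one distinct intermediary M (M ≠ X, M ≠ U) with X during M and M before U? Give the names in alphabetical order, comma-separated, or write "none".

Target U = [March 24, March 28].
Intermediaries M with M before U: R, S.
Via R — items with X during R: none.
Via S — items with X during S: none.
Union: none.

none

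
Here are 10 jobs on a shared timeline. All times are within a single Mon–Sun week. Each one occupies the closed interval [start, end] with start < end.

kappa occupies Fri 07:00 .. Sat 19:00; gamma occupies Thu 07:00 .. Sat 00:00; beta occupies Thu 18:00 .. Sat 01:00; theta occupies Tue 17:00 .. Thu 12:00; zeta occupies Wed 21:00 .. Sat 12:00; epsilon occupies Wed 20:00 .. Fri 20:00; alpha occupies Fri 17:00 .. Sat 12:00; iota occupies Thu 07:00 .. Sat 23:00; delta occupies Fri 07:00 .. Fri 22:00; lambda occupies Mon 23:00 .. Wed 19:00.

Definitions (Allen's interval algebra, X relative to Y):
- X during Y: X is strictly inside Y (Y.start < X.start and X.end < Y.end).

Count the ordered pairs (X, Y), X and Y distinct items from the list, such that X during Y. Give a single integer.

Checking all 90 ordered pairs for relation 'during'; matching pairs in alphabetical order:
(alpha, iota): alpha during iota ✓
(alpha, kappa): alpha during kappa ✓
(beta, iota): beta during iota ✓
(beta, zeta): beta during zeta ✓
(delta, beta): delta during beta ✓
(delta, gamma): delta during gamma ✓
(delta, iota): delta during iota ✓
(delta, zeta): delta during zeta ✓
(gamma, zeta): gamma during zeta ✓
(kappa, iota): kappa during iota ✓
Count: 10.

10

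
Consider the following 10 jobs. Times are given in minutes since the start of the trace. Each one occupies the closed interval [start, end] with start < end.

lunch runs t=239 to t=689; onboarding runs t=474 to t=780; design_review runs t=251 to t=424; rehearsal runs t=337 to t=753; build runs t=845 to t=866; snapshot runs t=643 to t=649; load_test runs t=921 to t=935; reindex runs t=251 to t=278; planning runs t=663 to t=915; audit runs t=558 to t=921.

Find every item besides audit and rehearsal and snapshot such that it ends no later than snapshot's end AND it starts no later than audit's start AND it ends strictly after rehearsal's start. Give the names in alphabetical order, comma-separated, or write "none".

design_review

Conditions: its end is no later than snapshot's end (X.end <= t=649) AND its start is no later than audit's start (X.start <= t=558) AND its end is strictly after rehearsal's start (X.end > t=337).
build: end t=866 <= t=649? ✗; start t=845 <= t=558? ✗; end t=866 > t=337? ✓ → no.
design_review: end t=424 <= t=649? ✓; start t=251 <= t=558? ✓; end t=424 > t=337? ✓ → yes.
load_test: end t=935 <= t=649? ✗; start t=921 <= t=558? ✗; end t=935 > t=337? ✓ → no.
lunch: end t=689 <= t=649? ✗; start t=239 <= t=558? ✓; end t=689 > t=337? ✓ → no.
onboarding: end t=780 <= t=649? ✗; start t=474 <= t=558? ✓; end t=780 > t=337? ✓ → no.
planning: end t=915 <= t=649? ✗; start t=663 <= t=558? ✗; end t=915 > t=337? ✓ → no.
reindex: end t=278 <= t=649? ✓; start t=251 <= t=558? ✓; end t=278 > t=337? ✗ → no.
Result: design_review.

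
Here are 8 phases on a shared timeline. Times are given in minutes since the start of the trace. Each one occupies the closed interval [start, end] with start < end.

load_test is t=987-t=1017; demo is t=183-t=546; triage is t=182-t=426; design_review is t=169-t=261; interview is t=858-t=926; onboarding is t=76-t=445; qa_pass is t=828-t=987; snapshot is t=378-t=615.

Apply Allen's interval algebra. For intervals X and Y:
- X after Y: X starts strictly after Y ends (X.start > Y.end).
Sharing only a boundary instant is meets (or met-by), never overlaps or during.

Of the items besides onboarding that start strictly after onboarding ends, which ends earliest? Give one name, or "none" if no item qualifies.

Target onboarding = [t=76, t=445].
demo [t=183, t=546] → overlapped-by → excluded.
design_review [t=169, t=261] → during → excluded.
interview [t=858, t=926] → after → candidate.
load_test [t=987, t=1017] → after → candidate.
qa_pass [t=828, t=987] → after → candidate.
snapshot [t=378, t=615] → overlapped-by → excluded.
triage [t=182, t=426] → during → excluded.
Among candidates, earliest end is t=926 → interview.

interview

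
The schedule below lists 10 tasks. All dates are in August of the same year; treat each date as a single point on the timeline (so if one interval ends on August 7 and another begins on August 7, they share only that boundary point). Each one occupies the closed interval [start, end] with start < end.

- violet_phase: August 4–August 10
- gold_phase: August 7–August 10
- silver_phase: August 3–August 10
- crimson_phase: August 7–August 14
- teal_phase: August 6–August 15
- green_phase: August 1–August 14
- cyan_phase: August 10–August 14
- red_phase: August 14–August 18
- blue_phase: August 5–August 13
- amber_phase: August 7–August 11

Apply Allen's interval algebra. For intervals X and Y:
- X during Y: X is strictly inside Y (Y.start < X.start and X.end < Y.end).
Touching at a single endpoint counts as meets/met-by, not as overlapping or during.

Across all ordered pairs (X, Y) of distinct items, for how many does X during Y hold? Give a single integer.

11

Checking all 90 ordered pairs for relation 'during'; matching pairs in alphabetical order:
(amber_phase, blue_phase): amber_phase during blue_phase ✓
(amber_phase, green_phase): amber_phase during green_phase ✓
(amber_phase, teal_phase): amber_phase during teal_phase ✓
(blue_phase, green_phase): blue_phase during green_phase ✓
(crimson_phase, teal_phase): crimson_phase during teal_phase ✓
(cyan_phase, teal_phase): cyan_phase during teal_phase ✓
(gold_phase, blue_phase): gold_phase during blue_phase ✓
(gold_phase, green_phase): gold_phase during green_phase ✓
(gold_phase, teal_phase): gold_phase during teal_phase ✓
(silver_phase, green_phase): silver_phase during green_phase ✓
(violet_phase, green_phase): violet_phase during green_phase ✓
Count: 11.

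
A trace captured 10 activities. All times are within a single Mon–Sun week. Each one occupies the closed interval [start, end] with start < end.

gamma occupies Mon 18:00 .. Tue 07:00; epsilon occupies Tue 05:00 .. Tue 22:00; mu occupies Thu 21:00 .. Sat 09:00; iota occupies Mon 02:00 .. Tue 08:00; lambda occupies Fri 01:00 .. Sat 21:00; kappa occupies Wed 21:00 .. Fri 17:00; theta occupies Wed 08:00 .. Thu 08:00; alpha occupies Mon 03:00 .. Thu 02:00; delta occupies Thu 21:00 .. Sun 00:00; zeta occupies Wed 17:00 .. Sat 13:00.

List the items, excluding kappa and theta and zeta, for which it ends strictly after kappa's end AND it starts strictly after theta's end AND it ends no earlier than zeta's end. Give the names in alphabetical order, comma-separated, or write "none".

delta, lambda

Conditions: its end is strictly after kappa's end (X.end > Fri 17:00) AND its start is strictly after theta's end (X.start > Thu 08:00) AND its end is no earlier than zeta's end (X.end >= Sat 13:00).
alpha: end Thu 02:00 > Fri 17:00? ✗; start Mon 03:00 > Thu 08:00? ✗; end Thu 02:00 >= Sat 13:00? ✗ → no.
delta: end Sun 00:00 > Fri 17:00? ✓; start Thu 21:00 > Thu 08:00? ✓; end Sun 00:00 >= Sat 13:00? ✓ → yes.
epsilon: end Tue 22:00 > Fri 17:00? ✗; start Tue 05:00 > Thu 08:00? ✗; end Tue 22:00 >= Sat 13:00? ✗ → no.
gamma: end Tue 07:00 > Fri 17:00? ✗; start Mon 18:00 > Thu 08:00? ✗; end Tue 07:00 >= Sat 13:00? ✗ → no.
iota: end Tue 08:00 > Fri 17:00? ✗; start Mon 02:00 > Thu 08:00? ✗; end Tue 08:00 >= Sat 13:00? ✗ → no.
lambda: end Sat 21:00 > Fri 17:00? ✓; start Fri 01:00 > Thu 08:00? ✓; end Sat 21:00 >= Sat 13:00? ✓ → yes.
mu: end Sat 09:00 > Fri 17:00? ✓; start Thu 21:00 > Thu 08:00? ✓; end Sat 09:00 >= Sat 13:00? ✗ → no.
Result: delta, lambda.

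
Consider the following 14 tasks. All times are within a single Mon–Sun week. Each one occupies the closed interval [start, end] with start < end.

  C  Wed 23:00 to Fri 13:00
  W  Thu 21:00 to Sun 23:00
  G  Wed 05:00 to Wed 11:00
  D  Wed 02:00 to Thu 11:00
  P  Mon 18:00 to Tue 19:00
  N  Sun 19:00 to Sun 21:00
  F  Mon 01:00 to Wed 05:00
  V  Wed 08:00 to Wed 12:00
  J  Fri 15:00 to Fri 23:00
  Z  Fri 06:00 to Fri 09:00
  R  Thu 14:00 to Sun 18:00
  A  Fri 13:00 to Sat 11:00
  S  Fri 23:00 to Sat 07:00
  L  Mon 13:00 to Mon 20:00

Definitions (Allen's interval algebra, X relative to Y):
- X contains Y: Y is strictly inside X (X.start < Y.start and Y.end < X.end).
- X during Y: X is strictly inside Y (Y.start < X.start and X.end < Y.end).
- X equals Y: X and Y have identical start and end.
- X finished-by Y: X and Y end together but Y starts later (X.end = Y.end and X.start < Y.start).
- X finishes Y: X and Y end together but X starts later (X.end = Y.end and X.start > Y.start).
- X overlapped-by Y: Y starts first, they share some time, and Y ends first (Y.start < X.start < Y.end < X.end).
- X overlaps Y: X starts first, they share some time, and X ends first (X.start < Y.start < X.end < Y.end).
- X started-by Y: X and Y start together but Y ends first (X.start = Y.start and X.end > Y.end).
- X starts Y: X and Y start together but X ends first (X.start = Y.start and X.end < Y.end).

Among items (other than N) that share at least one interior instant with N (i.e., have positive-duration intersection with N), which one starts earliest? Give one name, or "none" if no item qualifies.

W

Target N = [Sun 19:00, Sun 21:00].
A [Fri 13:00, Sat 11:00] → before → excluded.
C [Wed 23:00, Fri 13:00] → before → excluded.
D [Wed 02:00, Thu 11:00] → before → excluded.
F [Mon 01:00, Wed 05:00] → before → excluded.
G [Wed 05:00, Wed 11:00] → before → excluded.
J [Fri 15:00, Fri 23:00] → before → excluded.
L [Mon 13:00, Mon 20:00] → before → excluded.
P [Mon 18:00, Tue 19:00] → before → excluded.
R [Thu 14:00, Sun 18:00] → before → excluded.
S [Fri 23:00, Sat 07:00] → before → excluded.
V [Wed 08:00, Wed 12:00] → before → excluded.
W [Thu 21:00, Sun 23:00] → contains → candidate.
Z [Fri 06:00, Fri 09:00] → before → excluded.
Among candidates, earliest start is Thu 21:00 → W.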